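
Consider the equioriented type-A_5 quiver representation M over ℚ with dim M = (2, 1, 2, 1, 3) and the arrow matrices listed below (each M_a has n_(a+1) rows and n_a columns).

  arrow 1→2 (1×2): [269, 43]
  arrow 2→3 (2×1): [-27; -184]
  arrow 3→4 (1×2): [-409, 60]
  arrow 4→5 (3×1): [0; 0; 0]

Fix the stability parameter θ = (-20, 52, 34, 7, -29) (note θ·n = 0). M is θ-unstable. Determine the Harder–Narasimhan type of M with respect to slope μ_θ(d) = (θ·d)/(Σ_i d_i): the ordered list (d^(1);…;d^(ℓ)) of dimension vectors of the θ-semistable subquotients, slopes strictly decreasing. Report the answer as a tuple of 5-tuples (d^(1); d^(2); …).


Via rank(M_{q-1}∘⋯∘M_p): M ≅ I[1,1], I[1,4], I[3,3], I[5,5]^3.
μ_θ-semistable layers: μ^(1)=34; μ^(2)=31; μ^(3)=-20; μ^(4)=-29

((0, 0, 1, 0, 0); (0, 1, 1, 1, 0); (2, 0, 0, 0, 0); (0, 0, 0, 0, 3))


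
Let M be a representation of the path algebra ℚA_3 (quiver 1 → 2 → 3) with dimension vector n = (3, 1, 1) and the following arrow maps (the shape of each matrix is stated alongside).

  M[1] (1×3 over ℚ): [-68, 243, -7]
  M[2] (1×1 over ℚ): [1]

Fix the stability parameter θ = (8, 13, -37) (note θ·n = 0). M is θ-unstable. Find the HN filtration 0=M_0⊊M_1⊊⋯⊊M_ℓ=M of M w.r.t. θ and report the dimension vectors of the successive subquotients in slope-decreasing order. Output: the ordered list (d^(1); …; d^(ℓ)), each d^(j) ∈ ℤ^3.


Barcode: M ≅ I[1,1]^2, I[1,3]. HN layers by μ_θ (2 steps, strictly decreasing):
  μ^(1)=8; μ^(2)=-16/3

((2, 0, 0); (1, 1, 1))


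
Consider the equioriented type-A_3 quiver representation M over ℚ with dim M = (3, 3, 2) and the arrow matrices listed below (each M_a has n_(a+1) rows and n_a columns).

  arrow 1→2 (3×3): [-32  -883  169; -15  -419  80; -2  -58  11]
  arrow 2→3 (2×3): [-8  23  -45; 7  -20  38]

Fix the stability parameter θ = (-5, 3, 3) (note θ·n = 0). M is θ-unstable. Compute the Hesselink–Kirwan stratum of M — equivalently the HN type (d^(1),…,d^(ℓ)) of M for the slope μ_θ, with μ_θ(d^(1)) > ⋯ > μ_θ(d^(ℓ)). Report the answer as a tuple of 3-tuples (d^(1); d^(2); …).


Via rank(M_{q-1}∘⋯∘M_p): M ≅ I[1,2], I[1,3]^2.
μ_θ-semistable layers: μ^(1)=3; μ^(2)=-5

((0, 3, 2); (3, 0, 0))


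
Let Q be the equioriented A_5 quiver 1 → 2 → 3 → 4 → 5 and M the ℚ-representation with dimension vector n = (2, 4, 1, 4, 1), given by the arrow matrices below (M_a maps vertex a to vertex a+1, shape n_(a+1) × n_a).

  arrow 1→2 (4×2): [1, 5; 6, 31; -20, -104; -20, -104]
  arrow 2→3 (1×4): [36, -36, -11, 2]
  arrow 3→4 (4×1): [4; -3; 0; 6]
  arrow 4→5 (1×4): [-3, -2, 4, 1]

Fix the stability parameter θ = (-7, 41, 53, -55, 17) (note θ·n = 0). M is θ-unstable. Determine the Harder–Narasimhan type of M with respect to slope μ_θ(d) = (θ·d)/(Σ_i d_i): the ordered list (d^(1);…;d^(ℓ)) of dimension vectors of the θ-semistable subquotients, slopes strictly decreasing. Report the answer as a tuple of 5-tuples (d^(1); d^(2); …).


Barcode: M ≅ I[1,2]^2, I[2,2], I[2,4], I[4,4]^2, I[4,5]. HN layers by μ_θ (5 steps, strictly decreasing):
  μ^(1)=41; μ^(2)=17; μ^(3)=13; μ^(4)=-7; μ^(5)=-55

((0, 3, 0, 0, 0); (0, 0, 0, 0, 1); (0, 1, 1, 1, 0); (2, 0, 0, 0, 0); (0, 0, 0, 3, 0))


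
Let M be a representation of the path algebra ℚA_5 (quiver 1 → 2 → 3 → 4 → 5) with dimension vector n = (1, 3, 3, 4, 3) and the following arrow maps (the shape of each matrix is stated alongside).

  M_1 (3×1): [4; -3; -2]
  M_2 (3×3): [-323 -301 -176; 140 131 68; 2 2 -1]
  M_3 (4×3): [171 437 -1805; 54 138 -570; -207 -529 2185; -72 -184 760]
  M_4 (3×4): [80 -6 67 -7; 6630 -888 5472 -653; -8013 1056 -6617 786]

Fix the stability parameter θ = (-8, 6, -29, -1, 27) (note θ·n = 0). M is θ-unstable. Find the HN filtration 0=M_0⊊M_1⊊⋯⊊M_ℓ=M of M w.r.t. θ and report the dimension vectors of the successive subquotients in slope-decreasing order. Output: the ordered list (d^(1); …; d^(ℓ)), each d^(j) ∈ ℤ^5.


Via rank(M_{q-1}∘⋯∘M_p): M ≅ I[1,3], I[2,3], I[2,5], I[4,4], I[4,5]^2.
μ_θ-semistable layers: μ^(1)=27; μ^(2)=-1; μ^(3)=-31/3; μ^(4)=-23/2

((0, 0, 0, 0, 3); (0, 0, 0, 4, 0); (1, 1, 1, 0, 0); (0, 2, 2, 0, 0))


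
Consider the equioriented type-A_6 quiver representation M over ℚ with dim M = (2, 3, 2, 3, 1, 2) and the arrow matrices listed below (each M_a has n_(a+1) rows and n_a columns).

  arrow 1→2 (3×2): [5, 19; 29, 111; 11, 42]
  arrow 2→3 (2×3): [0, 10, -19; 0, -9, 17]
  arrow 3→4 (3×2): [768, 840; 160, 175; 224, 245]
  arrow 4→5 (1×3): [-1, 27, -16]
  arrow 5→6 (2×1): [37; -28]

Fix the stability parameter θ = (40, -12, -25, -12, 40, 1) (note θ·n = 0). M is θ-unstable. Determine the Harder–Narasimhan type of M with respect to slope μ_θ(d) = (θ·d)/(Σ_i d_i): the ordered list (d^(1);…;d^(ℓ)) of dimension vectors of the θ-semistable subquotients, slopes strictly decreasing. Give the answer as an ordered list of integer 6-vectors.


Barcode: M ≅ I[1,3], I[1,6], I[2,2], I[4,4]^2, I[6,6]. HN layers by μ_θ (4 steps, strictly decreasing):
  μ^(1)=41/2; μ^(2)=1; μ^(3)=-9/4; μ^(4)=-12

((0, 0, 0, 0, 1, 1); (1, 1, 1, 0, 0, 1); (1, 1, 1, 1, 0, 0); (0, 1, 0, 2, 0, 0))


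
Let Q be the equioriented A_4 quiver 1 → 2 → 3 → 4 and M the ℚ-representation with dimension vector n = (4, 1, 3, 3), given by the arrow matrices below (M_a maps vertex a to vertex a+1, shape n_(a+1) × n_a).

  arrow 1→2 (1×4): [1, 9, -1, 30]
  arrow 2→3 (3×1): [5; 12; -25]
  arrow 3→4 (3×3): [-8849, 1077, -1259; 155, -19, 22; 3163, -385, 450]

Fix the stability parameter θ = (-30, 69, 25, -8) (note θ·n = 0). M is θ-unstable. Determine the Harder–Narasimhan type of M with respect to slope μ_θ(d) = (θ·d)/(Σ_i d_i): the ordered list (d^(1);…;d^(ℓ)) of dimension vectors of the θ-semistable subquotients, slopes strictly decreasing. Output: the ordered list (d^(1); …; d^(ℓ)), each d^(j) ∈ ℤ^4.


Barcode: M ≅ I[1,1]^3, I[1,4], I[3,4]^2. HN layers by μ_θ (3 steps, strictly decreasing):
  μ^(1)=86/3; μ^(2)=17/2; μ^(3)=-30

((0, 1, 1, 1); (0, 0, 2, 2); (4, 0, 0, 0))


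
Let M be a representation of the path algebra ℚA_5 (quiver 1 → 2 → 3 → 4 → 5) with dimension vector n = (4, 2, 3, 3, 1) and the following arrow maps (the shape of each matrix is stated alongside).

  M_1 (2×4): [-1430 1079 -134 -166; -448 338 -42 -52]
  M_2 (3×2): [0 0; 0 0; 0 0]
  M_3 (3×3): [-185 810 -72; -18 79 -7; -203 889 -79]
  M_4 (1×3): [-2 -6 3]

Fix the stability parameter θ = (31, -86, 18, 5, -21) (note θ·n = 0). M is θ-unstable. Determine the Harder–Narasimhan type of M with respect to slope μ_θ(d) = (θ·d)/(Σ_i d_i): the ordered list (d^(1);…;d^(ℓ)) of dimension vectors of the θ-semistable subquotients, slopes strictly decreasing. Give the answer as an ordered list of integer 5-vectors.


Via rank(M_{q-1}∘⋯∘M_p): M ≅ I[1,1]^2, I[1,2]^2, I[3,3], I[3,4], I[3,5], I[4,4].
μ_θ-semistable layers: μ^(1)=31; μ^(2)=18; μ^(3)=23/2; μ^(4)=5; μ^(5)=2/3; μ^(6)=-55/2

((2, 0, 0, 0, 0); (0, 0, 1, 0, 0); (0, 0, 1, 1, 0); (0, 0, 0, 1, 0); (0, 0, 1, 1, 1); (2, 2, 0, 0, 0))


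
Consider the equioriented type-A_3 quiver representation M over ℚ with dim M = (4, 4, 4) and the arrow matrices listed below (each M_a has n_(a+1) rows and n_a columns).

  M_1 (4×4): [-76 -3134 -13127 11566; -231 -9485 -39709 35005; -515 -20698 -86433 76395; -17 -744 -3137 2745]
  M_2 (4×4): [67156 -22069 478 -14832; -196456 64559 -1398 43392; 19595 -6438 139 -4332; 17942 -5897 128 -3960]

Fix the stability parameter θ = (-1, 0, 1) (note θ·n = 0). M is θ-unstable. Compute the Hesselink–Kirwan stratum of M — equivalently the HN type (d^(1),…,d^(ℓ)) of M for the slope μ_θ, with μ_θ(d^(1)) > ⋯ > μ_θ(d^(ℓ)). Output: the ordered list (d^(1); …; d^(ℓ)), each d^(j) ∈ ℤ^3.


Interval decomposition of M: I[1,1], I[1,2], I[1,3]^2, I[2,2], I[3,3]^2.
HN type (ℓ=3): μ^(1)=1; μ^(2)=0; μ^(3)=-1

((0, 0, 4); (0, 4, 0); (4, 0, 0))


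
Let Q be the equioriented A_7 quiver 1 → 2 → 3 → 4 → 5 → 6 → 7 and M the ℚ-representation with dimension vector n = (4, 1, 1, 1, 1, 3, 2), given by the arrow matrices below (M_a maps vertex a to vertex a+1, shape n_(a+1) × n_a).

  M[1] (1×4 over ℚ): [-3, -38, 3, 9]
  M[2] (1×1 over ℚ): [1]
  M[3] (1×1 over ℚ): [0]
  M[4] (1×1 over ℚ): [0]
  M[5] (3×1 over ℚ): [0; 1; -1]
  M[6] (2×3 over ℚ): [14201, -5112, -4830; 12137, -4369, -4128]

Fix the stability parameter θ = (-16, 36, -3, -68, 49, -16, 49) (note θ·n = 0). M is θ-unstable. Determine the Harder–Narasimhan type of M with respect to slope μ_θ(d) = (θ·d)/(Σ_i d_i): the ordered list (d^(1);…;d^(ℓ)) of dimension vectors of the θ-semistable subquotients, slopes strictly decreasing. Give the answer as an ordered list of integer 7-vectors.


Via rank(M_{q-1}∘⋯∘M_p): M ≅ I[1,1]^3, I[1,3], I[4,4], I[5,7], I[6,6], I[6,7].
μ_θ-semistable layers: μ^(1)=49; μ^(2)=33/2; μ^(3)=-16; μ^(4)=-68

((0, 0, 0, 0, 0, 0, 2); (0, 1, 1, 0, 1, 1, 0); (4, 0, 0, 0, 0, 2, 0); (0, 0, 0, 1, 0, 0, 0))


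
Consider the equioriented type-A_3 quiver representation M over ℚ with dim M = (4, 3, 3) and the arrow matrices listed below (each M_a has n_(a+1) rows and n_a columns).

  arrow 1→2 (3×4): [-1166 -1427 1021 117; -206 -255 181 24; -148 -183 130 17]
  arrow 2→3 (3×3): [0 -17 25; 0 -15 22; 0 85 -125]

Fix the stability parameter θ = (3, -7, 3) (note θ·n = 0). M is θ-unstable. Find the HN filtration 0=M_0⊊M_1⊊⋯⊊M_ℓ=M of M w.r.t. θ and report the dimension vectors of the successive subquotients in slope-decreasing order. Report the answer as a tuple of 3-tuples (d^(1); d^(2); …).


Barcode: M ≅ I[1,1], I[1,2], I[1,3]^2, I[3,3]. HN layers by μ_θ (2 steps, strictly decreasing):
  μ^(1)=3; μ^(2)=-2

((1, 0, 3); (3, 3, 0))


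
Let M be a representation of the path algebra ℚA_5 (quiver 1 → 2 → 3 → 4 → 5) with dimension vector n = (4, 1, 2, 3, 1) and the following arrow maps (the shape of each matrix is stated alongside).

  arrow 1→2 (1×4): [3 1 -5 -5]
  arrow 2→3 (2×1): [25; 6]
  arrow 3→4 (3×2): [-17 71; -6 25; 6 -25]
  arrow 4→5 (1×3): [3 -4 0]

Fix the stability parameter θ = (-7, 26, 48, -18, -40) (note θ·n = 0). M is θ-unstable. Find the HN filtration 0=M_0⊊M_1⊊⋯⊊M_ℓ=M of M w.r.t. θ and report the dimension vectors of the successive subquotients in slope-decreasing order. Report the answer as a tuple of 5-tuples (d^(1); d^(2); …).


Barcode: M ≅ I[1,1]^3, I[1,5], I[3,4], I[4,4]. HN layers by μ_θ (4 steps, strictly decreasing):
  μ^(1)=15; μ^(2)=4; μ^(3)=-7; μ^(4)=-18

((0, 0, 1, 1, 0); (0, 1, 1, 1, 1); (4, 0, 0, 0, 0); (0, 0, 0, 1, 0))


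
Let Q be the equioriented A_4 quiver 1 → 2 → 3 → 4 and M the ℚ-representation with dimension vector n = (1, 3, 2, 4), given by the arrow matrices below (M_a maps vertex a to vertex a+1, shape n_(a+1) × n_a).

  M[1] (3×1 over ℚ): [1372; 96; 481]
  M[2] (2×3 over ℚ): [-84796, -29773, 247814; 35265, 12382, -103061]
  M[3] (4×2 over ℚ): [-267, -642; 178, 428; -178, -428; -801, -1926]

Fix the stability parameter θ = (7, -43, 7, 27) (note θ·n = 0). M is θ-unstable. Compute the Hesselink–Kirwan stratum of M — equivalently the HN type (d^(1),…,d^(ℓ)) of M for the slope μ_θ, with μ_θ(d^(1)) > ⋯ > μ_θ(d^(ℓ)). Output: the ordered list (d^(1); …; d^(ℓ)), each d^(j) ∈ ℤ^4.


Interval decomposition of M: I[1,3], I[2,2], I[2,4], I[4,4]^3.
HN type (ℓ=4): μ^(1)=27; μ^(2)=7; μ^(3)=-18; μ^(4)=-43

((0, 0, 0, 4); (0, 0, 2, 0); (1, 1, 0, 0); (0, 2, 0, 0))


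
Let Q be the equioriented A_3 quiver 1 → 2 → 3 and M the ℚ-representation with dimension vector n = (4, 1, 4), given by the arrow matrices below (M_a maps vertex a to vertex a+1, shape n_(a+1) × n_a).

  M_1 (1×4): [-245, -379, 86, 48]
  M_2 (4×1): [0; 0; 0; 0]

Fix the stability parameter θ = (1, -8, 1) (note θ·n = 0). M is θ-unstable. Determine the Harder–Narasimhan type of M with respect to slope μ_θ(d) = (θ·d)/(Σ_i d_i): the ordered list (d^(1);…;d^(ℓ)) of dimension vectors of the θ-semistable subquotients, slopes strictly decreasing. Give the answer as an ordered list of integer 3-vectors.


Via rank(M_{q-1}∘⋯∘M_p): M ≅ I[1,1]^3, I[1,2], I[3,3]^4.
μ_θ-semistable layers: μ^(1)=1; μ^(2)=-7/2

((3, 0, 4); (1, 1, 0))


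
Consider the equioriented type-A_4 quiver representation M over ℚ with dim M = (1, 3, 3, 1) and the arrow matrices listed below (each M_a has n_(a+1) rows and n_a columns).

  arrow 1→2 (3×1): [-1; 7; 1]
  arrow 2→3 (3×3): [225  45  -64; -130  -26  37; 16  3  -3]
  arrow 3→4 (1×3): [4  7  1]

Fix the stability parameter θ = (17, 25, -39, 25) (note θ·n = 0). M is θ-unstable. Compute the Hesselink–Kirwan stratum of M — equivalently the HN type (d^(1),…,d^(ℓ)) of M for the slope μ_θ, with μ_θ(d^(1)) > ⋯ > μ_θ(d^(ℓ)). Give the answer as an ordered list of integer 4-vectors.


Barcode: M ≅ I[1,4], I[2,3]^2. HN layers by μ_θ (3 steps, strictly decreasing):
  μ^(1)=25; μ^(2)=1; μ^(3)=-7

((0, 0, 0, 1); (1, 1, 1, 0); (0, 2, 2, 0))


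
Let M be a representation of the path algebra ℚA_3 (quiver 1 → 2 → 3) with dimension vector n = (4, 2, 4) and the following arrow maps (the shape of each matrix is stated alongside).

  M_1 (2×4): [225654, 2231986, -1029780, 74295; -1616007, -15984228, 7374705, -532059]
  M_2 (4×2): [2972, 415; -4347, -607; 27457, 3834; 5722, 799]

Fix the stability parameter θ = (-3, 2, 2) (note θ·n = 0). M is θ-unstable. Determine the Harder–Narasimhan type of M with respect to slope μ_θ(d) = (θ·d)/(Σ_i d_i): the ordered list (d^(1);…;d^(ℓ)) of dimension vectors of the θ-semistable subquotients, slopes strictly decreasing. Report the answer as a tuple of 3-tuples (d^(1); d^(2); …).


Via rank(M_{q-1}∘⋯∘M_p): M ≅ I[1,1]^2, I[1,3]^2, I[3,3]^2.
μ_θ-semistable layers: μ^(1)=2; μ^(2)=-3

((0, 2, 4); (4, 0, 0))


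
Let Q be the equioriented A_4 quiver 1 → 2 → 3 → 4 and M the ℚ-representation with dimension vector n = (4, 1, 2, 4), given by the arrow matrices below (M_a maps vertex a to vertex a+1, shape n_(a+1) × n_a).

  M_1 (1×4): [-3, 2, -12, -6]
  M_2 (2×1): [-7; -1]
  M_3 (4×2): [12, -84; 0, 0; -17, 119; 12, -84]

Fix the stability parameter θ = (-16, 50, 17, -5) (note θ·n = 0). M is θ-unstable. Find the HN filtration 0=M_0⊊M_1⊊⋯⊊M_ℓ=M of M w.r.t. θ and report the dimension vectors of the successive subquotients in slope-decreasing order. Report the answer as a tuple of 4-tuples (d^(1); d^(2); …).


Interval decomposition of M: I[1,1]^3, I[1,3], I[3,4], I[4,4]^3.
HN type (ℓ=4): μ^(1)=67/2; μ^(2)=6; μ^(3)=-5; μ^(4)=-16

((0, 1, 1, 0); (0, 0, 1, 1); (0, 0, 0, 3); (4, 0, 0, 0))


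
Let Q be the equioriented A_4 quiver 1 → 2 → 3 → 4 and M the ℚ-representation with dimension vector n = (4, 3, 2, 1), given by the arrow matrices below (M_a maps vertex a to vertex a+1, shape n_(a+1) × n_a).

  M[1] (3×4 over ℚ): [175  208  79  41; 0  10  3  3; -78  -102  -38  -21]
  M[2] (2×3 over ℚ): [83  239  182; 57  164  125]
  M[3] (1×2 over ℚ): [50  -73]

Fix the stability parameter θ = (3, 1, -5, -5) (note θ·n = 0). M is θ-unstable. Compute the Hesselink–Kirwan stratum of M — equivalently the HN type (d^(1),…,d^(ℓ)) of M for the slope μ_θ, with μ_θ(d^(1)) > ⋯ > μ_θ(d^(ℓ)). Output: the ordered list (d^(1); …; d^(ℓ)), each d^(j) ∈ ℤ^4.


Barcode: M ≅ I[1,1], I[1,2], I[1,3], I[1,4]. HN layers by μ_θ (4 steps, strictly decreasing):
  μ^(1)=3; μ^(2)=2; μ^(3)=-1/3; μ^(4)=-3/2

((1, 0, 0, 0); (1, 1, 0, 0); (1, 1, 1, 0); (1, 1, 1, 1))


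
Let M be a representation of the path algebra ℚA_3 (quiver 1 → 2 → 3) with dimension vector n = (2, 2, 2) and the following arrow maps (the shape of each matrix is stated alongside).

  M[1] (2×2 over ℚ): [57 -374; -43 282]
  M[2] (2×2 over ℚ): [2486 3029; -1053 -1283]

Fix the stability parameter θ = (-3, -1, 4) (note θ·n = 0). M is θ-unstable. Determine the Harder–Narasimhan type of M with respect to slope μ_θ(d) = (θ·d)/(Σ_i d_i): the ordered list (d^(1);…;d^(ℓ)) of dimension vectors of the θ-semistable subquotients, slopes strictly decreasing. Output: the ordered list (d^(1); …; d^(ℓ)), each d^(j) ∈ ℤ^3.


Interval decomposition of M: I[1,3]^2.
HN type (ℓ=3): μ^(1)=4; μ^(2)=-1; μ^(3)=-3

((0, 0, 2); (0, 2, 0); (2, 0, 0))


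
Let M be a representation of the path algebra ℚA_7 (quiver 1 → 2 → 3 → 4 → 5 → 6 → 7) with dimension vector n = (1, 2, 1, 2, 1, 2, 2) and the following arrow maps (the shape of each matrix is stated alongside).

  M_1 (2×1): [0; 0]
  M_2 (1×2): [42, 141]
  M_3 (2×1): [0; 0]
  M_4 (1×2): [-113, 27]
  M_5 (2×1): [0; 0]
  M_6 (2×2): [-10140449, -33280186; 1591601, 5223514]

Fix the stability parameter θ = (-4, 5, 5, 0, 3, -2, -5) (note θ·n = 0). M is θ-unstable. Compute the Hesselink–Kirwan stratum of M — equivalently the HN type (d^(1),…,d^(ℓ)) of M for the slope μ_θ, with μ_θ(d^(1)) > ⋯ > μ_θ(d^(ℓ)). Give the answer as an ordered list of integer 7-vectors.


Via rank(M_{q-1}∘⋯∘M_p): M ≅ I[1,1], I[2,2], I[2,3], I[4,4], I[4,5], I[6,6], I[6,7], I[7,7].
μ_θ-semistable layers: μ^(1)=5; μ^(2)=3; μ^(3)=0; μ^(4)=-2; μ^(5)=-7/2; μ^(6)=-4; μ^(7)=-5

((0, 2, 1, 0, 0, 0, 0); (0, 0, 0, 0, 1, 0, 0); (0, 0, 0, 2, 0, 0, 0); (0, 0, 0, 0, 0, 1, 0); (0, 0, 0, 0, 0, 1, 1); (1, 0, 0, 0, 0, 0, 0); (0, 0, 0, 0, 0, 0, 1))


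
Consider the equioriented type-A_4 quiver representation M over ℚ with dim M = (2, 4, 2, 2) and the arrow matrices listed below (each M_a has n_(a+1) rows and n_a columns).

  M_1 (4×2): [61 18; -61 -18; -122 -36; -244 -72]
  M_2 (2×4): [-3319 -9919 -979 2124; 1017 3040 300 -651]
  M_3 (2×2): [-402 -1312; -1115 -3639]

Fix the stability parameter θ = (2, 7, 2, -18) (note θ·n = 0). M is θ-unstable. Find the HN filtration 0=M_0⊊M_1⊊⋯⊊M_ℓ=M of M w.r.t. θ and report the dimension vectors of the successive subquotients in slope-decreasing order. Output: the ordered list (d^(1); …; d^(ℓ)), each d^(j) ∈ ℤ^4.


Interval decomposition of M: I[1,1], I[1,4], I[2,2]^2, I[2,4].
HN type (ℓ=4): μ^(1)=7; μ^(2)=2; μ^(3)=-7/4; μ^(4)=-3

((0, 2, 0, 0); (1, 0, 0, 0); (1, 1, 1, 1); (0, 1, 1, 1))


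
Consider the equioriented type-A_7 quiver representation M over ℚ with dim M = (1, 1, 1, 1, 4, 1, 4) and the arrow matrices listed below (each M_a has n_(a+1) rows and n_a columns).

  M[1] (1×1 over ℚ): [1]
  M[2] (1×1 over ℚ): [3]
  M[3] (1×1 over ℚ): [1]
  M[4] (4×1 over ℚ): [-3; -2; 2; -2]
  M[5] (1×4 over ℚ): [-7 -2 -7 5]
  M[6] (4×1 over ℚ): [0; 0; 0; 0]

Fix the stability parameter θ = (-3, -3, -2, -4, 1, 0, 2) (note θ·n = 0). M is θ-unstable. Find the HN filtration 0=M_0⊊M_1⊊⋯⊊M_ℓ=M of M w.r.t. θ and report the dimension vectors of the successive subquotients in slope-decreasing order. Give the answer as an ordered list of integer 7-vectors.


Barcode: M ≅ I[1,6], I[5,5]^3, I[7,7]^4. HN layers by μ_θ (4 steps, strictly decreasing):
  μ^(1)=2; μ^(2)=1; μ^(3)=1/2; μ^(4)=-3

((0, 0, 0, 0, 0, 0, 4); (0, 0, 0, 0, 3, 0, 0); (0, 0, 0, 0, 1, 1, 0); (1, 1, 1, 1, 0, 0, 0))


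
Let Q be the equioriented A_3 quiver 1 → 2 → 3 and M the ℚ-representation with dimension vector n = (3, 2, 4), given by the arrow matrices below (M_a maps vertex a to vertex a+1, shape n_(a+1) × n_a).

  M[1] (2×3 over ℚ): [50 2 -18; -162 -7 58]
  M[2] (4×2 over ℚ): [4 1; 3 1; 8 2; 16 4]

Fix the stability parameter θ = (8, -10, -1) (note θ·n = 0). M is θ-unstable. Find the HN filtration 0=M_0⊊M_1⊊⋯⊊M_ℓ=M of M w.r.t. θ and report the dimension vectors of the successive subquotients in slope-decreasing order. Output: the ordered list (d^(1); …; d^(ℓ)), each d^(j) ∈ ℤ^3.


Via rank(M_{q-1}∘⋯∘M_p): M ≅ I[1,1], I[1,3]^2, I[3,3]^2.
μ_θ-semistable layers: μ^(1)=8; μ^(2)=-1

((1, 0, 0); (2, 2, 4))


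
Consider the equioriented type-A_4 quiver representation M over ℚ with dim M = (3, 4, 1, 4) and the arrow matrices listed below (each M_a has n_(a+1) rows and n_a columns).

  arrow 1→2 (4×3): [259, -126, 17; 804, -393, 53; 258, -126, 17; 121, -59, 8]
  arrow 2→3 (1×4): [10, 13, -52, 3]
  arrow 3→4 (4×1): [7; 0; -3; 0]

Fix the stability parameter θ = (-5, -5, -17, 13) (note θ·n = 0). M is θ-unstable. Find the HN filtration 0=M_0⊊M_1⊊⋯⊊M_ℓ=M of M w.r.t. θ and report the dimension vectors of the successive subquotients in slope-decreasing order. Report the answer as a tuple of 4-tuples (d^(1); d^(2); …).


Via rank(M_{q-1}∘⋯∘M_p): M ≅ I[1,2]^2, I[1,4], I[2,2], I[4,4]^3.
μ_θ-semistable layers: μ^(1)=13; μ^(2)=-5; μ^(3)=-9

((0, 0, 0, 4); (2, 3, 0, 0); (1, 1, 1, 0))


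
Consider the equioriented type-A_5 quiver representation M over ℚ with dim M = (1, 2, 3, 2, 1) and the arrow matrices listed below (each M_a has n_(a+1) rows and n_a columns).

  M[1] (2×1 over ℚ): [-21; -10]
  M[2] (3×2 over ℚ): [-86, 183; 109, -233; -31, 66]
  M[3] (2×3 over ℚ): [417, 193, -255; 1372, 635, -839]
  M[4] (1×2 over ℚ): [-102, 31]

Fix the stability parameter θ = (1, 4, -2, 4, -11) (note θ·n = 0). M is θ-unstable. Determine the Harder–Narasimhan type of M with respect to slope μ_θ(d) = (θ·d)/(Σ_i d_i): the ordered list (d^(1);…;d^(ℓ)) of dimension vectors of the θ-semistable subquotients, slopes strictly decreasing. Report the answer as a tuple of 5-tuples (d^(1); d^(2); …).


Barcode: M ≅ I[1,5], I[2,4], I[3,3]. HN layers by μ_θ (4 steps, strictly decreasing):
  μ^(1)=4; μ^(2)=1; μ^(3)=-4/5; μ^(4)=-2

((0, 0, 0, 1, 0); (0, 1, 1, 0, 0); (1, 1, 1, 1, 1); (0, 0, 1, 0, 0))


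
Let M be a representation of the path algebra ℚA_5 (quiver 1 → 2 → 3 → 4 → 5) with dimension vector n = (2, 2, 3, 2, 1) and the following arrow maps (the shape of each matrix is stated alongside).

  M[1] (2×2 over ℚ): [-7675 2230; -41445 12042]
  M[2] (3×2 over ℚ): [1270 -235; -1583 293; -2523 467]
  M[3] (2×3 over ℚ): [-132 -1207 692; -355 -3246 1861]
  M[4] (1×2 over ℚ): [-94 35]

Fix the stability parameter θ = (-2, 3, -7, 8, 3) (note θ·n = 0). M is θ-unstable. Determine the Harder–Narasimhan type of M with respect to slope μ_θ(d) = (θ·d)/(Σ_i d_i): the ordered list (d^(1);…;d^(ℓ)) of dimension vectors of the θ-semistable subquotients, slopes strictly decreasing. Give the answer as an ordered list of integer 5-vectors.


Interval decomposition of M: I[1,1], I[1,5], I[2,4], I[3,3].
HN type (ℓ=4): μ^(1)=8; μ^(2)=11/2; μ^(3)=-2; μ^(4)=-7

((0, 0, 0, 1, 0); (0, 0, 0, 1, 1); (2, 2, 2, 0, 0); (0, 0, 1, 0, 0))


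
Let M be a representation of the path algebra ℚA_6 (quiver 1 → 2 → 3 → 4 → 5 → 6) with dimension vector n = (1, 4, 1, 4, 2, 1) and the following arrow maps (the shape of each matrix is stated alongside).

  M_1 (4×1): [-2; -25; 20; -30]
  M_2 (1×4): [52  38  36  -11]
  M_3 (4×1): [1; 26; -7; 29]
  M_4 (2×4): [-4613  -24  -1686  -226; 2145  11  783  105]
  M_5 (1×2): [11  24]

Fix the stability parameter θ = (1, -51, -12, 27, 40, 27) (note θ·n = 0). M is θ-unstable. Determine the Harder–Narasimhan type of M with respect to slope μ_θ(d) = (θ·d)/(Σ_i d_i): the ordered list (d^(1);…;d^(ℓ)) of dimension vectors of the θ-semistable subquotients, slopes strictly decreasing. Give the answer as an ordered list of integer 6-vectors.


Barcode: M ≅ I[1,6], I[2,2]^3, I[4,4]^2, I[4,5]. HN layers by μ_θ (6 steps, strictly decreasing):
  μ^(1)=40; μ^(2)=67/2; μ^(3)=27; μ^(4)=-12; μ^(5)=-25; μ^(6)=-51

((0, 0, 0, 0, 1, 0); (0, 0, 0, 0, 1, 1); (0, 0, 0, 4, 0, 0); (0, 0, 1, 0, 0, 0); (1, 1, 0, 0, 0, 0); (0, 3, 0, 0, 0, 0))


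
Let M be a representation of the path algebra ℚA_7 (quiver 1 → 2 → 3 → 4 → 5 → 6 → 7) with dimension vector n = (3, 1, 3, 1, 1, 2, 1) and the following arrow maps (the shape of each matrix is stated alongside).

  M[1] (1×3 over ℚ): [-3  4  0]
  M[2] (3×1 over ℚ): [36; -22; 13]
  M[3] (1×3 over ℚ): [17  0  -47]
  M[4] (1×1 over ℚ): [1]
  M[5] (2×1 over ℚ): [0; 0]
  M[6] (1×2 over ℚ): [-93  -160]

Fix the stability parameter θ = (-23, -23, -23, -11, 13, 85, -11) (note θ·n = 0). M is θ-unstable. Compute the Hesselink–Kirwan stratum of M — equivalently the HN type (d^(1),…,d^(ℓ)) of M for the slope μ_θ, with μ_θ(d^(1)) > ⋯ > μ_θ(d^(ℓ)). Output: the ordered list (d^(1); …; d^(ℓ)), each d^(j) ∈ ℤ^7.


Interval decomposition of M: I[1,1]^2, I[1,5], I[3,3]^2, I[6,6], I[6,7].
HN type (ℓ=5): μ^(1)=85; μ^(2)=37; μ^(3)=13; μ^(4)=-11; μ^(5)=-23

((0, 0, 0, 0, 0, 1, 0); (0, 0, 0, 0, 0, 1, 1); (0, 0, 0, 0, 1, 0, 0); (0, 0, 0, 1, 0, 0, 0); (3, 1, 3, 0, 0, 0, 0))


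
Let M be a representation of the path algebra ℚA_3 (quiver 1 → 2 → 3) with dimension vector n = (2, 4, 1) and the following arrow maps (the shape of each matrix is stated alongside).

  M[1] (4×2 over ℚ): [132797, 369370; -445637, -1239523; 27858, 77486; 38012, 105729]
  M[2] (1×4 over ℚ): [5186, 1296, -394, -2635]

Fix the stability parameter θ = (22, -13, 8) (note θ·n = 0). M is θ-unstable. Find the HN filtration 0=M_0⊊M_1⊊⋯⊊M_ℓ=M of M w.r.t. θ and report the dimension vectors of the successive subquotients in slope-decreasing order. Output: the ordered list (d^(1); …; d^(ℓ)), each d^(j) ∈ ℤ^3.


Via rank(M_{q-1}∘⋯∘M_p): M ≅ I[1,2], I[1,3], I[2,2]^2.
μ_θ-semistable layers: μ^(1)=8; μ^(2)=9/2; μ^(3)=-13

((0, 0, 1); (2, 2, 0); (0, 2, 0))


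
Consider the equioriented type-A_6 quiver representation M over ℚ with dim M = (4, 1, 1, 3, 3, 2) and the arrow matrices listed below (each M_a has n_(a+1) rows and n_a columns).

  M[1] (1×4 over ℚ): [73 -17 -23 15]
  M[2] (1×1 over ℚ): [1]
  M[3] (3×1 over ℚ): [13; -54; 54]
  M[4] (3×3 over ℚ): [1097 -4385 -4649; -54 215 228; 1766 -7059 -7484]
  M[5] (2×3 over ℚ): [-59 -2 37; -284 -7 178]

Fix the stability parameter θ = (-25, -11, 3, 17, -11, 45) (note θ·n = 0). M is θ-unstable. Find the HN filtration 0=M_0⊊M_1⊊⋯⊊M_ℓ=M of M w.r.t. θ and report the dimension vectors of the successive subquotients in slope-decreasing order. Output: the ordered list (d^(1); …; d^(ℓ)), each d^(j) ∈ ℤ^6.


Via rank(M_{q-1}∘⋯∘M_p): M ≅ I[1,1]^3, I[1,6], I[4,4], I[4,6], I[5,5].
μ_θ-semistable layers: μ^(1)=45; μ^(2)=17; μ^(3)=3; μ^(4)=-11; μ^(5)=-25

((0, 0, 0, 0, 0, 2); (0, 0, 0, 1, 0, 0); (0, 0, 1, 2, 2, 0); (0, 1, 0, 0, 1, 0); (4, 0, 0, 0, 0, 0))


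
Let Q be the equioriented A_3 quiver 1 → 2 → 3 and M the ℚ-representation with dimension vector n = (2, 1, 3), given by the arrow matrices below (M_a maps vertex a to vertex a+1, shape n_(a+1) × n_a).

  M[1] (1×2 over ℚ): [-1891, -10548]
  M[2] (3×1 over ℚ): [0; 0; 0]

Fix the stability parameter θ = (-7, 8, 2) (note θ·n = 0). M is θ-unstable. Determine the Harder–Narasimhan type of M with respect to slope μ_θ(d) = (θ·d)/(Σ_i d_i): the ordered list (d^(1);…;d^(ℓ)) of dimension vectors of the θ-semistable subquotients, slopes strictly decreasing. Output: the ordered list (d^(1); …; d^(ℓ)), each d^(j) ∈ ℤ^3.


Barcode: M ≅ I[1,1], I[1,2], I[3,3]^3. HN layers by μ_θ (3 steps, strictly decreasing):
  μ^(1)=8; μ^(2)=2; μ^(3)=-7

((0, 1, 0); (0, 0, 3); (2, 0, 0))


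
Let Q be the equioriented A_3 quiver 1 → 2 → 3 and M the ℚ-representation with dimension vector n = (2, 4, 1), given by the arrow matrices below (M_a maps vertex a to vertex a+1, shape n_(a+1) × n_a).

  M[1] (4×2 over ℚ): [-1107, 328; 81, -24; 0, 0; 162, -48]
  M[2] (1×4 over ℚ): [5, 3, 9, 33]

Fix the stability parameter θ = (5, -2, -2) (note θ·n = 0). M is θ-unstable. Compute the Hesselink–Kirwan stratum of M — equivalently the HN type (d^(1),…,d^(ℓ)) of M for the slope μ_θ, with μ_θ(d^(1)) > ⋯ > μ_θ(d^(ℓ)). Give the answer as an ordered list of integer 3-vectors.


Via rank(M_{q-1}∘⋯∘M_p): M ≅ I[1,1], I[1,3], I[2,2]^3.
μ_θ-semistable layers: μ^(1)=5; μ^(2)=1/3; μ^(3)=-2

((1, 0, 0); (1, 1, 1); (0, 3, 0))


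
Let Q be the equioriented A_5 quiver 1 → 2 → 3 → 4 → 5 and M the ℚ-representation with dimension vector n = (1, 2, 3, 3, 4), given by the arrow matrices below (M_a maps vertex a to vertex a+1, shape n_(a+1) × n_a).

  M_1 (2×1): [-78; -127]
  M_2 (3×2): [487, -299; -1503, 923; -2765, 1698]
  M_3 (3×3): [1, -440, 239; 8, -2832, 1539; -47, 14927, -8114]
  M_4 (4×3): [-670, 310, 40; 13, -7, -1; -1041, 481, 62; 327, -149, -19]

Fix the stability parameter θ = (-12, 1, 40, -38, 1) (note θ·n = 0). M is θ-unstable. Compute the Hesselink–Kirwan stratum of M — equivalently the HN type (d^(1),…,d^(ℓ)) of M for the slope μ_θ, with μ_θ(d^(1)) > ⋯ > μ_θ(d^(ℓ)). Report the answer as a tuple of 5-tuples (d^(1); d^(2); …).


Barcode: M ≅ I[1,5], I[2,4], I[3,5], I[5,5]^2. HN layers by μ_θ (2 steps, strictly decreasing):
  μ^(1)=1; μ^(2)=-12

((0, 2, 3, 3, 4); (1, 0, 0, 0, 0))


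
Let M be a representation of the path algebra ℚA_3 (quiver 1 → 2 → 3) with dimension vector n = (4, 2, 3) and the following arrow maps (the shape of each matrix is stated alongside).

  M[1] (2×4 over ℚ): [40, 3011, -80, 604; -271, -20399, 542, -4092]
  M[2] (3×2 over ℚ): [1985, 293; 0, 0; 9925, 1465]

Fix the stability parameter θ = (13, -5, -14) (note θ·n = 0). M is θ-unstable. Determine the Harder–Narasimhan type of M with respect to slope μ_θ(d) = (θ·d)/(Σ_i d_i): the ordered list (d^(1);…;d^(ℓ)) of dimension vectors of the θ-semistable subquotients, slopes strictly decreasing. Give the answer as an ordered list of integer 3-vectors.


Via rank(M_{q-1}∘⋯∘M_p): M ≅ I[1,1]^2, I[1,2], I[1,3], I[3,3]^2.
μ_θ-semistable layers: μ^(1)=13; μ^(2)=4; μ^(3)=-2; μ^(4)=-14

((2, 0, 0); (1, 1, 0); (1, 1, 1); (0, 0, 2))


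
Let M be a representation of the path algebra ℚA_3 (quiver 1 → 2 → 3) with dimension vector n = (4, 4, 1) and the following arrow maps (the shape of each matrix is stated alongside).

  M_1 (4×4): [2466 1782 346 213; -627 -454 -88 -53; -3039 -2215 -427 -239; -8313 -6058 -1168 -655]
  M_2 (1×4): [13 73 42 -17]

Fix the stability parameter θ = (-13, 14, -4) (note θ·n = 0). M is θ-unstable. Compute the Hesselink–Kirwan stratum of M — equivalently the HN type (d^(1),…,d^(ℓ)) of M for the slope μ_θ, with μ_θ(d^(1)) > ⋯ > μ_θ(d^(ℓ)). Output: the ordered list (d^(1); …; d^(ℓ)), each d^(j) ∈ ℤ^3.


Interval decomposition of M: I[1,1], I[1,2]^2, I[1,3], I[2,2].
HN type (ℓ=3): μ^(1)=14; μ^(2)=5; μ^(3)=-13

((0, 3, 0); (0, 1, 1); (4, 0, 0))


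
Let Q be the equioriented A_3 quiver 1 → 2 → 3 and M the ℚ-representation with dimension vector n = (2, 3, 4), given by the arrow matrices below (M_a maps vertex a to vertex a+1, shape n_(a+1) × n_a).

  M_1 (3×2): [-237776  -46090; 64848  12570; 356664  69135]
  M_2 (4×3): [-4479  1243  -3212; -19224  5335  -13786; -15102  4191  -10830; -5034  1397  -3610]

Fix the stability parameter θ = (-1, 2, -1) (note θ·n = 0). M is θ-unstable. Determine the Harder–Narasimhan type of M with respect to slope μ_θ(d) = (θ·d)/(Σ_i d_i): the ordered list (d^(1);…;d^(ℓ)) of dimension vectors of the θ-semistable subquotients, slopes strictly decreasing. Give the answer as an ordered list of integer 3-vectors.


Via rank(M_{q-1}∘⋯∘M_p): M ≅ I[1,1], I[1,2], I[2,3]^2, I[3,3]^2.
μ_θ-semistable layers: μ^(1)=2; μ^(2)=1/2; μ^(3)=-1

((0, 1, 0); (0, 2, 2); (2, 0, 2))


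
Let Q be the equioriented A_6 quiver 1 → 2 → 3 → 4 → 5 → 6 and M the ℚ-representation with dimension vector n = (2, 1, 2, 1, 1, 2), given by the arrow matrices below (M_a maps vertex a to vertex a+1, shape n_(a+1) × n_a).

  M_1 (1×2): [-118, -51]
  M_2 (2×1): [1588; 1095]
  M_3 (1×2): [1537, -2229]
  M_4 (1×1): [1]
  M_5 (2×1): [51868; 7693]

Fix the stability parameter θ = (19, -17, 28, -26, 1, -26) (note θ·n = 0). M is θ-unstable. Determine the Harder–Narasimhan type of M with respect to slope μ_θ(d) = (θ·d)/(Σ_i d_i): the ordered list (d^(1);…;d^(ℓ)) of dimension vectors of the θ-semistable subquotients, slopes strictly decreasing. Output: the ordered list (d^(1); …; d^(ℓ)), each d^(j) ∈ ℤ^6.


Barcode: M ≅ I[1,1], I[1,6], I[3,3], I[6,6]. HN layers by μ_θ (4 steps, strictly decreasing):
  μ^(1)=28; μ^(2)=19; μ^(3)=-7/2; μ^(4)=-26

((0, 0, 1, 0, 0, 0); (1, 0, 0, 0, 0, 0); (1, 1, 1, 1, 1, 1); (0, 0, 0, 0, 0, 1))


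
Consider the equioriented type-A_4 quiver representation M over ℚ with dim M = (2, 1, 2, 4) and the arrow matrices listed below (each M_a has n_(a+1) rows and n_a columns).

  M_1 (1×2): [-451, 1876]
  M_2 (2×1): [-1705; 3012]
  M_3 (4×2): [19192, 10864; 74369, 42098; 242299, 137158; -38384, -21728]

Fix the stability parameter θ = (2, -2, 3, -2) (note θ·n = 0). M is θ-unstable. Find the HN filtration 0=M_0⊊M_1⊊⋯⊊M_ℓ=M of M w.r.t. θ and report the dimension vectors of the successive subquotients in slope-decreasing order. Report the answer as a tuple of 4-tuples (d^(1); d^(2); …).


Interval decomposition of M: I[1,1], I[1,4], I[3,3], I[4,4]^3.
HN type (ℓ=5): μ^(1)=3; μ^(2)=2; μ^(3)=1/2; μ^(4)=0; μ^(5)=-2

((0, 0, 1, 0); (1, 0, 0, 0); (0, 0, 1, 1); (1, 1, 0, 0); (0, 0, 0, 3))


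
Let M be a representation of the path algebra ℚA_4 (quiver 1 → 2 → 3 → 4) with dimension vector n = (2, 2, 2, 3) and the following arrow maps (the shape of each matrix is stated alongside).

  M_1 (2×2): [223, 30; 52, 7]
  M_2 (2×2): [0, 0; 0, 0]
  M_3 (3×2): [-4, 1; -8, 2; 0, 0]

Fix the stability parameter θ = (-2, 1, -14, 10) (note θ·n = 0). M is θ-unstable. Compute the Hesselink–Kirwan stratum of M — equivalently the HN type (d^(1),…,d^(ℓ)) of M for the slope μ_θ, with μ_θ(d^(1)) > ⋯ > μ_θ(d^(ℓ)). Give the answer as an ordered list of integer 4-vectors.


Interval decomposition of M: I[1,2]^2, I[3,3], I[3,4], I[4,4]^2.
HN type (ℓ=4): μ^(1)=10; μ^(2)=1; μ^(3)=-2; μ^(4)=-14

((0, 0, 0, 3); (0, 2, 0, 0); (2, 0, 0, 0); (0, 0, 2, 0))


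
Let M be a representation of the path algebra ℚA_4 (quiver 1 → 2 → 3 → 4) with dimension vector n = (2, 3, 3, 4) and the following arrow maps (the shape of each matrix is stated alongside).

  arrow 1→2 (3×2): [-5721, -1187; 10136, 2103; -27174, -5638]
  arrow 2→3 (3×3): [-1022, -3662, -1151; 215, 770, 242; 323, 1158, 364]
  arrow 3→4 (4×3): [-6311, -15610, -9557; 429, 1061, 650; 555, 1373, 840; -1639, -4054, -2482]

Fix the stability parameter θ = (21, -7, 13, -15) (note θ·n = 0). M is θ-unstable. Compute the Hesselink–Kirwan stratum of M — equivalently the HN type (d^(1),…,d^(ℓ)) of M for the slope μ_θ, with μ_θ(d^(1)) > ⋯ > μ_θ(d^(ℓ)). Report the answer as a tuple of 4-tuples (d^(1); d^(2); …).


Interval decomposition of M: I[1,4]^2, I[2,2], I[3,4], I[4,4].
HN type (ℓ=4): μ^(1)=3; μ^(2)=-1; μ^(3)=-7; μ^(4)=-15

((2, 2, 2, 2); (0, 0, 1, 1); (0, 1, 0, 0); (0, 0, 0, 1))


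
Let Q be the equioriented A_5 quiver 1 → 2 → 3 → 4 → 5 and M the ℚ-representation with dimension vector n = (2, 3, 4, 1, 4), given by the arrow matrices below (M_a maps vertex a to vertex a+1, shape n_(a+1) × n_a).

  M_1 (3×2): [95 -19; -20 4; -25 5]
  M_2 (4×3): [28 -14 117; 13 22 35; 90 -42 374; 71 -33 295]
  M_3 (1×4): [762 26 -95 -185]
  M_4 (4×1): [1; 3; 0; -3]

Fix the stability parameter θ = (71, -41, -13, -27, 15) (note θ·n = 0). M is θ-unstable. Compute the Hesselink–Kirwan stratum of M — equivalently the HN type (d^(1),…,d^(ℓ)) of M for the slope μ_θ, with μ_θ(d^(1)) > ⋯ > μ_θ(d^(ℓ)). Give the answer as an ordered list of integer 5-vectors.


Via rank(M_{q-1}∘⋯∘M_p): M ≅ I[1,1], I[1,3], I[2,3], I[2,5], I[3,3], I[5,5]^3.
μ_θ-semistable layers: μ^(1)=71; μ^(2)=15; μ^(3)=17/3; μ^(4)=-13; μ^(5)=-20; μ^(6)=-41

((1, 0, 0, 0, 0); (0, 0, 0, 0, 4); (1, 1, 1, 0, 0); (0, 0, 2, 0, 0); (0, 0, 1, 1, 0); (0, 2, 0, 0, 0))


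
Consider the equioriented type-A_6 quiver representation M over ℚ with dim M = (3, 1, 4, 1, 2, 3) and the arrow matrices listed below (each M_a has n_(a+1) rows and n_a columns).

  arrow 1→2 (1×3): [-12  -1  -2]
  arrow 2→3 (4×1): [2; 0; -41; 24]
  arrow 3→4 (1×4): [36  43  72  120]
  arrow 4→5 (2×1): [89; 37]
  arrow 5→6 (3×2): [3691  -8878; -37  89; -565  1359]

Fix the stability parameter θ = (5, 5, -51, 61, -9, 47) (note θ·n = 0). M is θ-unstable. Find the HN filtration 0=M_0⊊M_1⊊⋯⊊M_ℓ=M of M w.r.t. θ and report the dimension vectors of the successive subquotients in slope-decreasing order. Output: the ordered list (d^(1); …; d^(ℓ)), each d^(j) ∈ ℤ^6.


Interval decomposition of M: I[1,1]^2, I[1,3], I[3,3]^2, I[3,6], I[5,6], I[6,6].
HN type (ℓ=6): μ^(1)=47; μ^(2)=26; μ^(3)=5; μ^(4)=-9; μ^(5)=-41/3; μ^(6)=-51

((0, 0, 0, 0, 0, 3); (0, 0, 0, 1, 1, 0); (2, 0, 0, 0, 0, 0); (0, 0, 0, 0, 1, 0); (1, 1, 1, 0, 0, 0); (0, 0, 3, 0, 0, 0))


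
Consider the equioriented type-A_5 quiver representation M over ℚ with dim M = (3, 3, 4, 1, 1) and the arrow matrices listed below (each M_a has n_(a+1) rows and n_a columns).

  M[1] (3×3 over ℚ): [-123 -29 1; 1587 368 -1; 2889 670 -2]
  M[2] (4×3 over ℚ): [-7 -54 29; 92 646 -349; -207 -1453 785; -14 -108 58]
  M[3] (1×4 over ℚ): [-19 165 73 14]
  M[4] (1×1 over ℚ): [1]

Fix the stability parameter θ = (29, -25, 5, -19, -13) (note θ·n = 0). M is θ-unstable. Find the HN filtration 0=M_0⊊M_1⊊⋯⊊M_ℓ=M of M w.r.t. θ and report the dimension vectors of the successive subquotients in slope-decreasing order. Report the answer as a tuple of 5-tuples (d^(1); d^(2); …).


Via rank(M_{q-1}∘⋯∘M_p): M ≅ I[1,3]^2, I[1,5], I[3,3].
μ_θ-semistable layers: μ^(1)=5; μ^(2)=2; μ^(3)=-23/5

((0, 0, 3, 0, 0); (2, 2, 0, 0, 0); (1, 1, 1, 1, 1))


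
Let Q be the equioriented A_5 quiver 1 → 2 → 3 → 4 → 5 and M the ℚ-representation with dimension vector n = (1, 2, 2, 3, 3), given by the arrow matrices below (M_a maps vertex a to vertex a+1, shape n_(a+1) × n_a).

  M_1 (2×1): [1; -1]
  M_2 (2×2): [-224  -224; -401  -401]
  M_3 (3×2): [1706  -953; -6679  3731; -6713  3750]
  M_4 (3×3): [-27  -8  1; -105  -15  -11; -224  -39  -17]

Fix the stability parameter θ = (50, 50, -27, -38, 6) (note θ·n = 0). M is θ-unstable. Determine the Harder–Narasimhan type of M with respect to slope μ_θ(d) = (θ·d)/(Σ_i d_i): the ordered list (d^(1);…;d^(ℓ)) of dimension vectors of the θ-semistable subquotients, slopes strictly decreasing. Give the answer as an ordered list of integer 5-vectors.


Via rank(M_{q-1}∘⋯∘M_p): M ≅ I[1,2], I[2,5], I[3,5], I[4,5].
μ_θ-semistable layers: μ^(1)=50; μ^(2)=6; μ^(3)=-5; μ^(4)=-65/2; μ^(5)=-38

((1, 1, 0, 0, 0); (0, 0, 0, 0, 3); (0, 1, 1, 1, 0); (0, 0, 1, 1, 0); (0, 0, 0, 1, 0))


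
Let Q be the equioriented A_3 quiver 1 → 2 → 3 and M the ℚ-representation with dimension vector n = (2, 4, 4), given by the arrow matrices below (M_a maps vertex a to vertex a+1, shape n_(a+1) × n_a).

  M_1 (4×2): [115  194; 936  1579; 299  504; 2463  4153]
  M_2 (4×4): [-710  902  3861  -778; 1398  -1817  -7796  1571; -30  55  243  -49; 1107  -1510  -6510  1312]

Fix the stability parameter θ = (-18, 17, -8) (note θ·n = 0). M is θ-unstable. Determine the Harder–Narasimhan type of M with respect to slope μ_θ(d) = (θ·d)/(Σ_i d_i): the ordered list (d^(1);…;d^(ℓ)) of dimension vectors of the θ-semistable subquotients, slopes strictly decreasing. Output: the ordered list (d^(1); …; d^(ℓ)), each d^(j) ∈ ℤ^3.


Interval decomposition of M: I[1,2], I[1,3], I[2,3]^2, I[3,3].
HN type (ℓ=4): μ^(1)=17; μ^(2)=9/2; μ^(3)=-8; μ^(4)=-18

((0, 1, 0); (0, 3, 3); (0, 0, 1); (2, 0, 0))


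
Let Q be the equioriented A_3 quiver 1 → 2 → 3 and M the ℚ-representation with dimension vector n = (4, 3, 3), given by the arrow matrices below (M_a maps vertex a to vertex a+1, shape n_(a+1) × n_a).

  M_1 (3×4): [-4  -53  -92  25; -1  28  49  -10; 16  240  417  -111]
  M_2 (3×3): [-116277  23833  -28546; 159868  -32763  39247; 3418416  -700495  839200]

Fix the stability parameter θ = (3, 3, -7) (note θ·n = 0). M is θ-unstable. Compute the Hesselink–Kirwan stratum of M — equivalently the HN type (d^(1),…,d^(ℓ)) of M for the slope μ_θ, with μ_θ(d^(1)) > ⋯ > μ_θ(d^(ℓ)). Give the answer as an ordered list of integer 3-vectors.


Interval decomposition of M: I[1,1], I[1,3]^3.
HN type (ℓ=2): μ^(1)=3; μ^(2)=-1/3

((1, 0, 0); (3, 3, 3))
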